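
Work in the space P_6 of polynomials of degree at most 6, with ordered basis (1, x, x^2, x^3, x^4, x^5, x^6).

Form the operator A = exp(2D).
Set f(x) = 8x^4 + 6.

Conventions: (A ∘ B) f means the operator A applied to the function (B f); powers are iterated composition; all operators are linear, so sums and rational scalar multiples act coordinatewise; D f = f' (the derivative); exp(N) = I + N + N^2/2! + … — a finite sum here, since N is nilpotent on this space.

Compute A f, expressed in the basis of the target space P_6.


the result is g(x) = 8x^4 + 64x^3 + 192x^2 + 256x + 134

order-1 term: 64x^3
order-2 term: 192x^2
order-3 term: 256x
order-4 term: 128
the series for exp(2D) f terminates at order 4
exp(2D) f = 8x^4 + 64x^3 + 192x^2 + 256x + 134


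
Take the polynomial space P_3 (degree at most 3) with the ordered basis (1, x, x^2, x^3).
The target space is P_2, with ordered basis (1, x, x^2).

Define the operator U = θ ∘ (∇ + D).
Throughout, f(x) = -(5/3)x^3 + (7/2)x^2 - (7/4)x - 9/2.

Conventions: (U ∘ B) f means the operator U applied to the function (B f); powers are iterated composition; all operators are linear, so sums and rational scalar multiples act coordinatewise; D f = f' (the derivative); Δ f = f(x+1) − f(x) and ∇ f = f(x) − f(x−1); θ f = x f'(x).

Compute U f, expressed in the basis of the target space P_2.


∇ f = -5x^2 + 12x - 83/12
D f = -5x^2 + 7x - 7/4
(∇ + D) f = -10x^2 + 19x - 26/3
θ (∇ + D) f = -20x^2 + 19x

the image equals g(x) = -20x^2 + 19x


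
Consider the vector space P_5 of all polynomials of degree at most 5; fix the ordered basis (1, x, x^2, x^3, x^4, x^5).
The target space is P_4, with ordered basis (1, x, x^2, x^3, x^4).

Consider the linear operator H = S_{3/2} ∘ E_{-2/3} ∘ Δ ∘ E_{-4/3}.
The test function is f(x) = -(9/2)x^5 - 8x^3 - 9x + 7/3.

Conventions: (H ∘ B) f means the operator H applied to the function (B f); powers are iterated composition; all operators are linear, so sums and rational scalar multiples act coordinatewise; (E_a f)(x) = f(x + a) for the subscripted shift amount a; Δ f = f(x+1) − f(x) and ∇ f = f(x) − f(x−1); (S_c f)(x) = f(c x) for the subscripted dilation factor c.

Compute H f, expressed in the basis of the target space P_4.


the image equals g(x) = -(3645/32)x^4 + (3645/8)x^3 - (3051/4)x^2 + (2457/4)x - 409/2

E_{-4/3} f = -(9/2)x^5 + 30x^4 - 88x^3 + (416/3)x^2 - (1105/9)x + 1411/27
Δ E_{-4/3} f = -(45/2)x^4 + 75x^3 - 129x^2 + (665/6)x - 839/18
E_{-2/3} Δ E_{-4/3} f = -(45/2)x^4 + 135x^3 - 339x^2 + (819/2)x - 409/2
S_{3/2} (E_{-2/3} ∘ Δ ∘ E_{-4/3}) f = -(3645/32)x^4 + (3645/8)x^3 - (3051/4)x^2 + (2457/4)x - 409/2


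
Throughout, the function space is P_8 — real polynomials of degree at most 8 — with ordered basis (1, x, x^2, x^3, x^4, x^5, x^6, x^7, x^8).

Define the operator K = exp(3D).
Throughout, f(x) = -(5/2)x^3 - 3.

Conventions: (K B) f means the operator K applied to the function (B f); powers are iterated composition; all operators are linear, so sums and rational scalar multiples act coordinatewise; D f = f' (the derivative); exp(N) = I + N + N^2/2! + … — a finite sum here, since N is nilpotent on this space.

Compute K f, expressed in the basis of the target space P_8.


order-1 term: -(45/2)x^2
order-2 term: -(135/2)x
order-3 term: -135/2
the series for exp(3D) f terminates at order 3
exp(3D) f = -(5/2)x^3 - (45/2)x^2 - (135/2)x - 141/2

the image equals g(x) = -(5/2)x^3 - (45/2)x^2 - (135/2)x - 141/2


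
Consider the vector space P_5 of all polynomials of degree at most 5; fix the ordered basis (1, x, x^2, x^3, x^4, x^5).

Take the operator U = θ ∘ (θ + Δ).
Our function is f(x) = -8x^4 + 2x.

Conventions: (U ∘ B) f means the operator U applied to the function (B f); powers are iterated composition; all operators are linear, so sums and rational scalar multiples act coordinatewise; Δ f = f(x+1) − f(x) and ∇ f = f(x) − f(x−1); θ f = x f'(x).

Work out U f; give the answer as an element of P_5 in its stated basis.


θ f = -32x^4 + 2x
Δ f = -32x^3 - 48x^2 - 32x - 6
(θ + Δ) f = -32x^4 - 32x^3 - 48x^2 - 30x - 6
θ (θ + Δ) f = -128x^4 - 96x^3 - 96x^2 - 30x

g(x) = -128x^4 - 96x^3 - 96x^2 - 30x


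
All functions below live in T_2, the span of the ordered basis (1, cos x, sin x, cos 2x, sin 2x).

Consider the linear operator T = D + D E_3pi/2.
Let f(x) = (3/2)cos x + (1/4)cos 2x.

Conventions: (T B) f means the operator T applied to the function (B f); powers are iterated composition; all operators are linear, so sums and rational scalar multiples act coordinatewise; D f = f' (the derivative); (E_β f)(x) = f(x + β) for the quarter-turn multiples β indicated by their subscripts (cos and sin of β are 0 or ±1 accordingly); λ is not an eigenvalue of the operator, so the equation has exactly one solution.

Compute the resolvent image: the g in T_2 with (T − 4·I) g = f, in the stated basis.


g(x) = -(9/20)cos x + (3/20)sin x - (1/16)cos 2x

write g with unknown coordinates in the stated basis and equate coefficients in (T − 4·I) g = f
solving from the highest basis element down gives g = -(9/20)cos x + (3/20)sin x - (1/16)cos 2x
check: T g = -(3/10)cos x + (3/5)sin x
so T g − 4·g = (3/2)cos x + (1/4)cos 2x = f ✓


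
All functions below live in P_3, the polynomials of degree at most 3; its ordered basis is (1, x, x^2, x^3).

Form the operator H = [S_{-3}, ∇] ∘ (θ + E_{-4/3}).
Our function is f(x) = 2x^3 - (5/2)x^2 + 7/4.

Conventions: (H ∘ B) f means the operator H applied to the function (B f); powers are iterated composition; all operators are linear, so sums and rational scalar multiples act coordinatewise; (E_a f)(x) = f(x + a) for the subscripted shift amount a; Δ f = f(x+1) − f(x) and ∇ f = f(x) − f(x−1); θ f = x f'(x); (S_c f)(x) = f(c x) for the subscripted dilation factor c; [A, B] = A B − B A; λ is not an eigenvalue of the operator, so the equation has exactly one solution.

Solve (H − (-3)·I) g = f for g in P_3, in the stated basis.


write g with unknown coordinates in the stated basis and equate coefficients in (H − (-3)·I) g = f
solving from the highest basis element down gives g = (2/3)x^3 - (581/6)x^2 - (6844/3)x + 701135/108
check: H g = 288x^2 + 6844x - 175268/9
so H g − (-3)·g = 2x^3 - (5/2)x^2 + 7/4 = f ✓

the result is g(x) = (2/3)x^3 - (581/6)x^2 - (6844/3)x + 701135/108


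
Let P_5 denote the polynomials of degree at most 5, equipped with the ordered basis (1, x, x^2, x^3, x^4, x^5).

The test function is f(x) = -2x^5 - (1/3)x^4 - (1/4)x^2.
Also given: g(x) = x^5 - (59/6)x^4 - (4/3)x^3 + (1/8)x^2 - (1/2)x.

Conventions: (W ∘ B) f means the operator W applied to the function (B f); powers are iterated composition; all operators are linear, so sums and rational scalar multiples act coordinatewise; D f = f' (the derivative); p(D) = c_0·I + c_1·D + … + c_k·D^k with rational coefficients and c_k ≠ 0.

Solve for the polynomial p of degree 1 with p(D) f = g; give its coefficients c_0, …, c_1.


c_0 = -1/2, c_1 = 1

D^0 f = -2x^5 - (1/3)x^4 - (1/4)x^2
D^1 f = -10x^4 - (4/3)x^3 - (1/2)x
matching coefficients of g against c_0 f + c_1 Df + … from the top degree down determines the c_i
solution: c_0 = -1/2, c_1 = 1


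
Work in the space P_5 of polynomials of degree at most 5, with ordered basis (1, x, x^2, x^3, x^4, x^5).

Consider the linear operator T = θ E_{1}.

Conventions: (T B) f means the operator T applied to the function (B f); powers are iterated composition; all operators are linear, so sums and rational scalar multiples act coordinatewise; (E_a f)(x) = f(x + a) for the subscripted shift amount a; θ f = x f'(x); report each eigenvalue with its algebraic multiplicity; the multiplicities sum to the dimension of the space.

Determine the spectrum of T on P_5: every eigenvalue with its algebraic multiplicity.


image of 1: 0
image of x: x
image of x^2: 2x^2 + 2x
image of x^3: 3x^3 + 6x^2 + 3x
image of x^4: 4x^4 + 12x^3 + 12x^2 + 4x
image of x^5: 5x^5 + 20x^4 + 30x^3 + 20x^2 + 5x
the matrix is upper triangular; its diagonal is (0, 1, 2, 3, 4, 5)
for a triangular matrix the eigenvalues are the diagonal entries, with algebraic multiplicity their repetition count

λ = 0 (multiplicity 1), λ = 1 (multiplicity 1), λ = 2 (multiplicity 1), λ = 3 (multiplicity 1), λ = 4 (multiplicity 1), λ = 5 (multiplicity 1)


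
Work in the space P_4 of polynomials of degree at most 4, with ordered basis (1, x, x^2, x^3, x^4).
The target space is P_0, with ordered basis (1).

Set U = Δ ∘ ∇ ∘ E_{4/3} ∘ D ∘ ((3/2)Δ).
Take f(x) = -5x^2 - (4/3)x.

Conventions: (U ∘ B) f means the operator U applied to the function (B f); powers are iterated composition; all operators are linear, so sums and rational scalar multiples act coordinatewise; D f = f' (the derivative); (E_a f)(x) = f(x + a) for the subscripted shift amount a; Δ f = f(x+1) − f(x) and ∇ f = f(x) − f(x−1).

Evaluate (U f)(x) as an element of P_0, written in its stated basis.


the result is g(x) = 0

Δ f = -10x - 19/3
((3/2)Δ) f = -15x - 19/2
D ((3/2)Δ) f = -15
E_{4/3} D ((3/2)Δ) f = -15
∇ E_{4/3} D ((3/2)Δ) f = 0
Δ (∇ ∘ E_{4/3} ∘ D ∘ ((3/2)Δ)) f = 0


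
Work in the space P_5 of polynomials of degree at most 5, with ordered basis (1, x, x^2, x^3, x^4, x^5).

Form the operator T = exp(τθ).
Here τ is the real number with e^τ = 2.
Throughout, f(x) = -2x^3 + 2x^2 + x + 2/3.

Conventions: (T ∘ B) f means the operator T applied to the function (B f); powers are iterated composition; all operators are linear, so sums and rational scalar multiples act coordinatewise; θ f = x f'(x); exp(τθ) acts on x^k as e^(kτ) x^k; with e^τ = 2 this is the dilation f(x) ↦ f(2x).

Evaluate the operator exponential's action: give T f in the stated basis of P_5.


g(x) = -16x^3 + 8x^2 + 2x + 2/3

exp(τθ) x^k = e^(kτ) x^k; with e^τ = 2 this sends x^k to 2^k x^k
x ↦ 2 x
x^2 ↦ 4 x^2
x^3 ↦ 8 x^3
applying this coordinatewise to f: exp(τθ) f = -16x^3 + 8x^2 + 2x + 2/3


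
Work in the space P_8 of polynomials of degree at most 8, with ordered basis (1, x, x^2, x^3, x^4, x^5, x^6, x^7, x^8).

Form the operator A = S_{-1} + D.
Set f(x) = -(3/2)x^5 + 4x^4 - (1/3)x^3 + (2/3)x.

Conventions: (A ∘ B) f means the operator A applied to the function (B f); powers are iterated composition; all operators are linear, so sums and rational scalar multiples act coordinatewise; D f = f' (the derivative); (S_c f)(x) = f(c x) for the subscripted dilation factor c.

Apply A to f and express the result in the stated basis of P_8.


S_{-1} f = (3/2)x^5 + 4x^4 + (1/3)x^3 - (2/3)x
D f = -(15/2)x^4 + 16x^3 - x^2 + 2/3
(S_{-1} + D) f = (3/2)x^5 - (7/2)x^4 + (49/3)x^3 - x^2 - (2/3)x + 2/3

the result is g(x) = (3/2)x^5 - (7/2)x^4 + (49/3)x^3 - x^2 - (2/3)x + 2/3


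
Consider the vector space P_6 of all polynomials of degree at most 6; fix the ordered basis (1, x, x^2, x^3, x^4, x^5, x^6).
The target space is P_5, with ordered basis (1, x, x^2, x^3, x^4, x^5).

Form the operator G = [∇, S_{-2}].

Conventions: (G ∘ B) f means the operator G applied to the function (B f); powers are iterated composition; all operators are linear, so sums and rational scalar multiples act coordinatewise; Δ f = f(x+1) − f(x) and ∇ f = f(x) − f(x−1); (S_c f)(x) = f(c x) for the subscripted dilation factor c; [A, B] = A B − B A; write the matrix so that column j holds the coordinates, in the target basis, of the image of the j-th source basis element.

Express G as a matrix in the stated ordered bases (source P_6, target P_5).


image of 1: 0
image of x: -3
image of x^2: 12x - 3
image of x^3: -36x^2 + 18x - 9
image of x^4: 96x^3 - 72x^2 + 72x - 15
image of x^5: -240x^4 + 240x^3 - 360x^2 + 150x - 33
image of x^6: 576x^5 - 720x^4 + 1440x^3 - 900x^2 + 396x - 63
each image's coordinates form column j of the matrix

the matrix is [[0, -3, -3, -9, -15, -33, -63]; [0, 0, 12, 18, 72, 150, 396]; [0, 0, 0, -36, -72, -360, -900]; [0, 0, 0, 0, 96, 240, 1440]; [0, 0, 0, 0, 0, -240, -720]; [0, 0, 0, 0, 0, 0, 576]] (rows listed top to bottom)


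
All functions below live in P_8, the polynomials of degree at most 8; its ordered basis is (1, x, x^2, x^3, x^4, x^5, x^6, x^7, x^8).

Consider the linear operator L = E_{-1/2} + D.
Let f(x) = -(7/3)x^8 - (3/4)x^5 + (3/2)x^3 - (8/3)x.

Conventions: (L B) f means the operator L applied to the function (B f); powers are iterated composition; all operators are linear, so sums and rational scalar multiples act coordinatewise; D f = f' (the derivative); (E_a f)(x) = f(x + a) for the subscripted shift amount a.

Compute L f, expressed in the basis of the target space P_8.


E_{-1/2} f = -(7/3)x^8 + (28/3)x^7 - (49/3)x^6 + (187/12)x^5 - (25/3)x^4 + (89/24)x^3 - (7/3)x^2 - (313/192)x + 297/256
D f = -(56/3)x^7 - (15/4)x^4 + (9/2)x^2 - 8/3
(E_{-1/2} + D) f = -(7/3)x^8 - (28/3)x^7 - (49/3)x^6 + (187/12)x^5 - (145/12)x^4 + (89/24)x^3 + (13/6)x^2 - (313/192)x - 1157/768

the result is g(x) = -(7/3)x^8 - (28/3)x^7 - (49/3)x^6 + (187/12)x^5 - (145/12)x^4 + (89/24)x^3 + (13/6)x^2 - (313/192)x - 1157/768


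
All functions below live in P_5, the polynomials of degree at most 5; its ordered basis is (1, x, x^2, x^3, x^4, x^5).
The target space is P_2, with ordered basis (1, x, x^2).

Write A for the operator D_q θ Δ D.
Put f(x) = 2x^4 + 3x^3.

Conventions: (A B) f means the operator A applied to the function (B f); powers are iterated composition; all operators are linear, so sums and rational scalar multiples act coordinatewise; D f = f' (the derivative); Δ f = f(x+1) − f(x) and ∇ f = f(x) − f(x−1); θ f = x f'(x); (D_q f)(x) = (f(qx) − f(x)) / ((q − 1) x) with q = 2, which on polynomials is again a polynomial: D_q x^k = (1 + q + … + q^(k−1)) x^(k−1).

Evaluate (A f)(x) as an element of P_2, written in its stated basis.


D f = 8x^3 + 9x^2
Δ D f = 24x^2 + 42x + 17
θ Δ D f = 48x^2 + 42x
D_q (θ Δ D) f = 144x + 42

g(x) = 144x + 42


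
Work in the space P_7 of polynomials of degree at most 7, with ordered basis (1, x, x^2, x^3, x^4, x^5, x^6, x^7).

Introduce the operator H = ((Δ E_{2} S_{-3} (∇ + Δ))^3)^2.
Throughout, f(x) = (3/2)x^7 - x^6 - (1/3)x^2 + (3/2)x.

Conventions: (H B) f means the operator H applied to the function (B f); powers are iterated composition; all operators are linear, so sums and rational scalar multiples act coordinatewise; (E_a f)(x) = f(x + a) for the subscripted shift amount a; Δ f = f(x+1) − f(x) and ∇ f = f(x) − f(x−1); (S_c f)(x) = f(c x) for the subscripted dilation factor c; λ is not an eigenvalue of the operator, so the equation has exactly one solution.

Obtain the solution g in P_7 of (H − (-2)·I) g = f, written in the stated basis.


the image equals g(x) = (3/4)x^7 - (1/2)x^6 - (1/6)x^2 + (3/4)x

write g with unknown coordinates in the stated basis and equate coefficients in (H − (-2)·I) g = f
solving from the highest basis element down gives g = (3/4)x^7 - (1/2)x^6 - (1/6)x^2 + (3/4)x
check: H g = 0
so H g − (-2)·g = (3/2)x^7 - x^6 - (1/3)x^2 + (3/2)x = f ✓


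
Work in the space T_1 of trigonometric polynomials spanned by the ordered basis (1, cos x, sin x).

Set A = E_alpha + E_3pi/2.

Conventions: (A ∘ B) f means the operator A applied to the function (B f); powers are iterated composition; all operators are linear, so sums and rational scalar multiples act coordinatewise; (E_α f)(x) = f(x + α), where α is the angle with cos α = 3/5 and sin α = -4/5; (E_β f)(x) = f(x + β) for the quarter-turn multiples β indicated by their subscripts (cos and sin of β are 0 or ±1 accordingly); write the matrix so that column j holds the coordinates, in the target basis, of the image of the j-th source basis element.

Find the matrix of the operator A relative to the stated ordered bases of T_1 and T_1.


image of 1: 2
image of cos x: (3/5)cos x + (9/5)sin x
image of sin x: -(9/5)cos x + (3/5)sin x
each image's coordinates form column j of the matrix

the matrix is [[2, 0, 0]; [0, 3/5, -9/5]; [0, 9/5, 3/5]] (rows listed top to bottom)


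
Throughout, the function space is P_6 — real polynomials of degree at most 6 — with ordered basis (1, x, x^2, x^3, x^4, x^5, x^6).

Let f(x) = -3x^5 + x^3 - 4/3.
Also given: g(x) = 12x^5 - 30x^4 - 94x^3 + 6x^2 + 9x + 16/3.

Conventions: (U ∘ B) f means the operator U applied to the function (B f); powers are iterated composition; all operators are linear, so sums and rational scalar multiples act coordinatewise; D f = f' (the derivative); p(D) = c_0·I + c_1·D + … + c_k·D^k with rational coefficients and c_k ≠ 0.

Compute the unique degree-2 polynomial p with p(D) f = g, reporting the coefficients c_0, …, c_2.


c_0 = -4, c_1 = 2, c_2 = 3/2

D^0 f = -3x^5 + x^3 - 4/3
D^1 f = -15x^4 + 3x^2
D^2 f = -60x^3 + 6x
matching coefficients of g against c_0 f + c_1 Df + … from the top degree down determines the c_i
solution: c_0 = -4, c_1 = 2, c_2 = 3/2


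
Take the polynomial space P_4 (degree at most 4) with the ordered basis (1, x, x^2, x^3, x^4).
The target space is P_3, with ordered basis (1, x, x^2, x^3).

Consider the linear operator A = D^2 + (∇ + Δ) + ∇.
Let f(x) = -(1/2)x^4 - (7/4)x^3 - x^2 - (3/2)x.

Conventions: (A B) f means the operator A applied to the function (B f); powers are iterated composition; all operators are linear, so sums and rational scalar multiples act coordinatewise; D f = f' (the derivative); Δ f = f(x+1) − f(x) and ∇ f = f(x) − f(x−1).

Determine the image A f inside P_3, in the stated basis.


D f = -2x^3 - (21/4)x^2 - 2x - 3/2
D D f = -6x^2 - (21/2)x - 2
∇ f = -2x^3 - (9/4)x^2 + (5/4)x - 7/4
Δ f = -2x^3 - (33/4)x^2 - (37/4)x - 19/4
(∇ + Δ) f = -4x^3 - (21/2)x^2 - 8x - 13/2
∇ f = -2x^3 - (9/4)x^2 + (5/4)x - 7/4
(D^2 + (∇ + Δ) + ∇) f = -6x^3 - (75/4)x^2 - (69/4)x - 41/4

the result is g(x) = -6x^3 - (75/4)x^2 - (69/4)x - 41/4


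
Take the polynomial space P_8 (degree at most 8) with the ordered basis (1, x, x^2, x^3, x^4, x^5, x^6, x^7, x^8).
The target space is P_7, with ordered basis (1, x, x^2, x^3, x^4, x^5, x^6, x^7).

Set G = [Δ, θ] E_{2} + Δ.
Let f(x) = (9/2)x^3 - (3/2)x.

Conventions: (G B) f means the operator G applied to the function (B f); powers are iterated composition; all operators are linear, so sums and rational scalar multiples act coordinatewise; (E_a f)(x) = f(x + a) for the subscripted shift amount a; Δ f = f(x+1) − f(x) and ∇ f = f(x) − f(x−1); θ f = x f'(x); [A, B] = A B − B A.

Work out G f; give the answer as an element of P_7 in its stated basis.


the result is g(x) = 27x^2 + (189/2)x + 123

E_{2} f = (9/2)x^3 + 27x^2 + (105/2)x + 33
θ E_{2} f = (27/2)x^3 + 54x^2 + (105/2)x
Δ θ E_{2} f = (81/2)x^2 + (297/2)x + 120
Δ E_{2} f = (27/2)x^2 + (135/2)x + 84
θ Δ E_{2} f = 27x^2 + (135/2)x
[Δ, θ] E_{2} f = (27/2)x^2 + 81x + 120
Δ f = (27/2)x^2 + (27/2)x + 3
([Δ, θ] E_{2} + Δ) f = 27x^2 + (189/2)x + 123


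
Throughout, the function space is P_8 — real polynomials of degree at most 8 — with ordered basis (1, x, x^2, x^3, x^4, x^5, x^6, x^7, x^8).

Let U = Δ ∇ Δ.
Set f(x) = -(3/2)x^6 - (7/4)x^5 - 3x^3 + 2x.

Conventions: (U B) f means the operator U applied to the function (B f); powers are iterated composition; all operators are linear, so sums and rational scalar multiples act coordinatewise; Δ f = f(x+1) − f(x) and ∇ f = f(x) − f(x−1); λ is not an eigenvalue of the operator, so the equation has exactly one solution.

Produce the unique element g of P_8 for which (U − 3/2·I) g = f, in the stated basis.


the image equals g(x) = x^6 + (7/6)x^5 + 82x^3 + (500/3)x^2 + (496/3)x + 1174/3

write g with unknown coordinates in the stated basis and equate coefficients in (U − 3/2·I) g = f
solving from the highest basis element down gives g = x^6 + (7/6)x^5 + 82x^3 + (500/3)x^2 + (496/3)x + 1174/3
check: U g = 120x^3 + 250x^2 + 250x + 587
so U g − 3/2·g = -(3/2)x^6 - (7/4)x^5 - 3x^3 + 2x = f ✓


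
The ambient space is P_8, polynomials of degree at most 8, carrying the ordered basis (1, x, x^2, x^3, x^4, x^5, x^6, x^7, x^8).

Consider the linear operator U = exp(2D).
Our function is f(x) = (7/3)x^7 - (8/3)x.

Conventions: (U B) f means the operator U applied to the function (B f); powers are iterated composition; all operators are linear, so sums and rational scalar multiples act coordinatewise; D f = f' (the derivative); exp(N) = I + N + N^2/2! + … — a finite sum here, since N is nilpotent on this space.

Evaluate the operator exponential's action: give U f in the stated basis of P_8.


order-1 term: (98/3)x^6 - 16/3
order-2 term: 196x^5
order-3 term: (1960/3)x^4
order-4 term: (3920/3)x^3
order-5 term: 1568x^2
order-6 term: (3136/3)x
order-7 term: 896/3
the series for exp(2D) f terminates at order 7
exp(2D) f = (7/3)x^7 + (98/3)x^6 + 196x^5 + (1960/3)x^4 + (3920/3)x^3 + 1568x^2 + (3128/3)x + 880/3

the image equals g(x) = (7/3)x^7 + (98/3)x^6 + 196x^5 + (1960/3)x^4 + (3920/3)x^3 + 1568x^2 + (3128/3)x + 880/3


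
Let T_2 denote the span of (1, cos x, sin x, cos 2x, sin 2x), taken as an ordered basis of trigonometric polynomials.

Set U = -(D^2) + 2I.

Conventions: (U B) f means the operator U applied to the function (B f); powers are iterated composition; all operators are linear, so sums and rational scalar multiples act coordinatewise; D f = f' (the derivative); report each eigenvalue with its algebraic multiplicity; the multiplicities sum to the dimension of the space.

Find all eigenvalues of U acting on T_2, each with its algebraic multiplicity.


λ = 2 (multiplicity 1), λ = 3 (multiplicity 2), λ = 6 (multiplicity 2)

image of 1: 2
image of cos x: 3cos x
image of sin x: 3sin x
image of cos 2x: 6cos 2x
image of sin 2x: 6sin 2x
the matrix is diagonal; its diagonal is (2, 3, 3, 6, 6)
for a triangular matrix the eigenvalues are the diagonal entries, with algebraic multiplicity their repetition count


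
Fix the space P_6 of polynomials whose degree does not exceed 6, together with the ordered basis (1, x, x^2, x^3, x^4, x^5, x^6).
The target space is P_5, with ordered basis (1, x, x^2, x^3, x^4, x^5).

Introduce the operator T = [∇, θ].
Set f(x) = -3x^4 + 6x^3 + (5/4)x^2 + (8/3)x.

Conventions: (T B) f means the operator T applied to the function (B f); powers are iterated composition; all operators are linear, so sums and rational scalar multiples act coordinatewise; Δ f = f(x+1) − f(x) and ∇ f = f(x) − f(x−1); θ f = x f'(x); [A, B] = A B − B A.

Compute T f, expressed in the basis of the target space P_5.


θ f = -12x^4 + 18x^3 + (5/2)x^2 + (8/3)x
∇ θ f = -48x^3 + 126x^2 - 97x + 181/6
∇ f = -12x^3 + 36x^2 - (55/2)x + 125/12
θ ∇ f = -36x^3 + 72x^2 - (55/2)x
[∇, θ] f = -12x^3 + 54x^2 - (139/2)x + 181/6

g(x) = -12x^3 + 54x^2 - (139/2)x + 181/6


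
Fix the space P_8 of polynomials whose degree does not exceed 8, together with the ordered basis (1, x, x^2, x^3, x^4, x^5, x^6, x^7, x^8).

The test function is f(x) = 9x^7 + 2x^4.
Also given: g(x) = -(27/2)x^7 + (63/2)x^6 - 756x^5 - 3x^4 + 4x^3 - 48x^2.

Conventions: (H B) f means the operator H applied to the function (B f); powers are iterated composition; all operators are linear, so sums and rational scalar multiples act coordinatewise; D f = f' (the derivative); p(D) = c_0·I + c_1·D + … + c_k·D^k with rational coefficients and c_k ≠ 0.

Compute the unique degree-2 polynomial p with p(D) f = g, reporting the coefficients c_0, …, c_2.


D^0 f = 9x^7 + 2x^4
D^1 f = 63x^6 + 8x^3
D^2 f = 378x^5 + 24x^2
matching coefficients of g against c_0 f + c_1 Df + … from the top degree down determines the c_i
solution: c_0 = -3/2, c_1 = 1/2, c_2 = -2

p(D) = -(3/2)·I + (1/2)·D − 2·D^2, i.e. c_0 = -3/2, c_1 = 1/2, c_2 = -2


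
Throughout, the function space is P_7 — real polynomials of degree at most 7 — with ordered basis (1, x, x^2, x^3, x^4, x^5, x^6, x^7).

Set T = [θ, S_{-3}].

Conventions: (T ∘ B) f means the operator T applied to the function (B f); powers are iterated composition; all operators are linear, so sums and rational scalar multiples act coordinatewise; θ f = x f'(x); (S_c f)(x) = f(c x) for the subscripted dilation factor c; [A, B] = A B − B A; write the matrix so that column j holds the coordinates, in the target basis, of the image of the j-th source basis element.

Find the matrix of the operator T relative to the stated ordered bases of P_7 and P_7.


the matrix is [[0, 0, 0, 0, 0, 0, 0, 0]; [0, 0, 0, 0, 0, 0, 0, 0]; [0, 0, 0, 0, 0, 0, 0, 0]; [0, 0, 0, 0, 0, 0, 0, 0]; [0, 0, 0, 0, 0, 0, 0, 0]; [0, 0, 0, 0, 0, 0, 0, 0]; [0, 0, 0, 0, 0, 0, 0, 0]; [0, 0, 0, 0, 0, 0, 0, 0]] (rows listed top to bottom)

image of 1: 0
image of x: 0
image of x^2: 0
image of x^3: 0
image of x^4: 0
image of x^5: 0
image of x^6: 0
image of x^7: 0
each image's coordinates form column j of the matrix


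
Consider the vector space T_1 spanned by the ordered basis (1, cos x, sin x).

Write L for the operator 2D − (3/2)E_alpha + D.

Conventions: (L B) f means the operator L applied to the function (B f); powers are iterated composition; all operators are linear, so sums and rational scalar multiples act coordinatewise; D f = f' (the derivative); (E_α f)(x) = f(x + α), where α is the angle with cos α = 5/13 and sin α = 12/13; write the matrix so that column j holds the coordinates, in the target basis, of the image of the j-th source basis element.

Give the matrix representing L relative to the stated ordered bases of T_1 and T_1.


the matrix is [[-3/2, 0, 0]; [0, -15/26, 21/13]; [0, -21/13, -15/26]] (rows listed top to bottom)

image of 1: -3/2
image of cos x: -(15/26)cos x - (21/13)sin x
image of sin x: (21/13)cos x - (15/26)sin x
each image's coordinates form column j of the matrix


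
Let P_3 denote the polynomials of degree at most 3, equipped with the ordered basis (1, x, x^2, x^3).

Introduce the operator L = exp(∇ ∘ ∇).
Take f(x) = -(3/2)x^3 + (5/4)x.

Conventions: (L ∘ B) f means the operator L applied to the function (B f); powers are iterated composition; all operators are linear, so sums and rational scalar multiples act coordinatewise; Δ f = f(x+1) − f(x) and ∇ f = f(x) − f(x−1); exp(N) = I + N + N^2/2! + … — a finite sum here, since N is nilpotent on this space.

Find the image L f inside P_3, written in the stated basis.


order-1 term: -9x + 9
the series for exp(∇ ∘ ∇) f terminates at order 1
exp(∇ ∘ ∇) f = -(3/2)x^3 - (31/4)x + 9

g(x) = -(3/2)x^3 - (31/4)x + 9


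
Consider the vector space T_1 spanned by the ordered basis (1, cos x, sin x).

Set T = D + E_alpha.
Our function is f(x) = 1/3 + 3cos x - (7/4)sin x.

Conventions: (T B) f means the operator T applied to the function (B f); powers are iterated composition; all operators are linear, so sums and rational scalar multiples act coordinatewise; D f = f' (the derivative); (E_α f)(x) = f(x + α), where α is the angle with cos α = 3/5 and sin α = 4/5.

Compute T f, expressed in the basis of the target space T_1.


the image equals g(x) = 1/3 - (27/20)cos x - (129/20)sin x

D f = -(7/4)cos x - 3sin x
E_alpha f = 1/3 + (2/5)cos x - (69/20)sin x
(D + E_alpha) f = 1/3 - (27/20)cos x - (129/20)sin x


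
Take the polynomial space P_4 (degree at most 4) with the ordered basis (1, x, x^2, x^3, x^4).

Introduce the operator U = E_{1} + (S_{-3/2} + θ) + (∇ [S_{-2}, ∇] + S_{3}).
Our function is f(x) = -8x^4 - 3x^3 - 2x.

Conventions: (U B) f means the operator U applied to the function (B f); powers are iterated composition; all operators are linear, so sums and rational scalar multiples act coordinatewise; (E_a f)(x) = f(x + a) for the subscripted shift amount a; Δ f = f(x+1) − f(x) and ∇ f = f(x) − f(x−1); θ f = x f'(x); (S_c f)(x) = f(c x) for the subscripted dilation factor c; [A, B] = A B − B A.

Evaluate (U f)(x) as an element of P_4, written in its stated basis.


the result is g(x) = -(1457/2)x^4 - (919/8)x^3 + 2247x^2 - 3720x + 2069

E_{1} f = -8x^4 - 35x^3 - 57x^2 - 43x - 13
S_{-3/2} f = -(81/2)x^4 + (81/8)x^3 + 3x
θ f = -32x^4 - 9x^3 - 2x
(S_{-3/2} + θ) f = -(145/2)x^4 + (9/8)x^3 + x
∇ f = -32x^3 + 39x^2 - 23x + 3
S_{-2} ∇ f = 256x^3 + 156x^2 + 46x + 3
S_{-2} f = -128x^4 + 24x^3 + 4x
∇ S_{-2} f = -512x^3 + 840x^2 - 584x + 156
[S_{-2}, ∇] f = 768x^3 - 684x^2 + 630x - 153
∇ [S_{-2}, ∇] f = 2304x^2 - 3672x + 2082
S_{3} f = -648x^4 - 81x^3 - 6x
(∇ [S_{-2}, ∇] + S_{3}) f = -648x^4 - 81x^3 + 2304x^2 - 3678x + 2082
(E_{1} + (S_{-3/2} + θ) + (∇ [S_{-2}, ∇] + S_{3})) f = -(1457/2)x^4 - (919/8)x^3 + 2247x^2 - 3720x + 2069


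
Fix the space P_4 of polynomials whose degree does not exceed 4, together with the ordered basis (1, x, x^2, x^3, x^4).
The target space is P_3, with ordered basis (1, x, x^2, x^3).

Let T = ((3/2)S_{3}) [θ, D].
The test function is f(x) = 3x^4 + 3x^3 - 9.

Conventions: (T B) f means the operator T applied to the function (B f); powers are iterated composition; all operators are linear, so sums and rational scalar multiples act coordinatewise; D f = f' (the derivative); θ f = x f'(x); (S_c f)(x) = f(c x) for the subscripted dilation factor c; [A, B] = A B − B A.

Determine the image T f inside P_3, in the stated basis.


D f = 12x^3 + 9x^2
θ D f = 36x^3 + 18x^2
θ f = 12x^4 + 9x^3
D θ f = 48x^3 + 27x^2
[θ, D] f = -12x^3 - 9x^2
S_{3} [θ, D] f = -324x^3 - 81x^2
((3/2)S_{3}) [θ, D] f = -486x^3 - (243/2)x^2

the result is g(x) = -486x^3 - (243/2)x^2


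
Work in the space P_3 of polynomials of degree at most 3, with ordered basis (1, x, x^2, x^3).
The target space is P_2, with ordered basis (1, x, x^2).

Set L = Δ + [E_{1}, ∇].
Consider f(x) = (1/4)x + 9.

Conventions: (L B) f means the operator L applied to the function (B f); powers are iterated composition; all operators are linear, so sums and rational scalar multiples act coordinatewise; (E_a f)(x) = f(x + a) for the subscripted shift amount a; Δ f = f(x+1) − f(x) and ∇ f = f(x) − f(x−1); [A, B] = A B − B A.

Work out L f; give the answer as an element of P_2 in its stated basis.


Δ f = 1/4
∇ f = 1/4
E_{1} ∇ f = 1/4
E_{1} f = (1/4)x + 37/4
∇ E_{1} f = 1/4
[E_{1}, ∇] f = 0
(Δ + [E_{1}, ∇]) f = 1/4

g(x) = 1/4


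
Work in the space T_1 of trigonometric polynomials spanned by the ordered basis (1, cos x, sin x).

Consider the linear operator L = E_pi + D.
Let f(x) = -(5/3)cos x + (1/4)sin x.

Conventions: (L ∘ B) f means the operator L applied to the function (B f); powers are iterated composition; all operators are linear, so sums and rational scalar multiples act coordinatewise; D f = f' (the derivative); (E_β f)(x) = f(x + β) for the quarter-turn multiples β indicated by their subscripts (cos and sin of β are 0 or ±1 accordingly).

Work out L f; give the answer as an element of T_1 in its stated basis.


the image equals g(x) = (23/12)cos x + (17/12)sin x

E_pi f = (5/3)cos x - (1/4)sin x
D f = (1/4)cos x + (5/3)sin x
(E_pi + D) f = (23/12)cos x + (17/12)sin x


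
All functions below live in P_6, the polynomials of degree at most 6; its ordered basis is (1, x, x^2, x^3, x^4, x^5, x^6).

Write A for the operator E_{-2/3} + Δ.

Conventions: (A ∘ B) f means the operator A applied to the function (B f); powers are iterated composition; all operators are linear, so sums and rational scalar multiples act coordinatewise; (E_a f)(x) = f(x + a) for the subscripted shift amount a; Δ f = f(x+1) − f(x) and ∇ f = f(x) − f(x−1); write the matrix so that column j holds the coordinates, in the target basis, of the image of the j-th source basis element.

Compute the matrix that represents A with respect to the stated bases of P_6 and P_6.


the matrix is [[1, 1/3, 13/9, 19/27, 97/81, 211/243, 793/729]; [0, 1, 2/3, 13/3, 76/27, 485/81, 422/81]; [0, 0, 1, 1, 26/3, 190/27, 485/27]; [0, 0, 0, 1, 4/3, 130/9, 380/27]; [0, 0, 0, 0, 1, 5/3, 65/3]; [0, 0, 0, 0, 0, 1, 2]; [0, 0, 0, 0, 0, 0, 1]] (rows listed top to bottom)

image of 1: 1
image of x: x + 1/3
image of x^2: x^2 + (2/3)x + 13/9
image of x^3: x^3 + x^2 + (13/3)x + 19/27
image of x^4: x^4 + (4/3)x^3 + (26/3)x^2 + (76/27)x + 97/81
image of x^5: x^5 + (5/3)x^4 + (130/9)x^3 + (190/27)x^2 + (485/81)x + 211/243
image of x^6: x^6 + 2x^5 + (65/3)x^4 + (380/27)x^3 + (485/27)x^2 + (422/81)x + 793/729
each image's coordinates form column j of the matrix


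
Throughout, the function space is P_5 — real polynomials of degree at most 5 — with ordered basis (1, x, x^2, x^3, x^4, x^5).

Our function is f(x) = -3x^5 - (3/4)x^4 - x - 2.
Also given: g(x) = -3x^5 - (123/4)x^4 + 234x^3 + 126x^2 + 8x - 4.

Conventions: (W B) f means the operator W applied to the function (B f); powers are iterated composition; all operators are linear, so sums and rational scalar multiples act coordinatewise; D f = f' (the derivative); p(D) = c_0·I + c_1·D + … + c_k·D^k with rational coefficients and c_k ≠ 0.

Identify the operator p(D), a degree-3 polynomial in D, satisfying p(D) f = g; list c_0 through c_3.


D^0 f = -3x^5 - (3/4)x^4 - x - 2
D^1 f = -15x^4 - 3x^3 - 1
D^2 f = -60x^3 - 9x^2
D^3 f = -180x^2 - 18x
matching coefficients of g against c_0 f + c_1 Df + … from the top degree down determines the c_i
solution: c_0 = 1, c_1 = 2, c_2 = -4, c_3 = -1/2

c_0 = 1, c_1 = 2, c_2 = -4, c_3 = -1/2


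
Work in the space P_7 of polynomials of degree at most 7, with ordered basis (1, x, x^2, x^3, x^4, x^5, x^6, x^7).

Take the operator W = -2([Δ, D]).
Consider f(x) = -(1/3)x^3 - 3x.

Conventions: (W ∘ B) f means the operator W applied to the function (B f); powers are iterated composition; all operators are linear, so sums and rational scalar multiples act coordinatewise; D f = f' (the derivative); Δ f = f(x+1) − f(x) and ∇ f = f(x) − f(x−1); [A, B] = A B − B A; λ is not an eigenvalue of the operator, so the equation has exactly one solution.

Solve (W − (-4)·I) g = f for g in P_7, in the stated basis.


g(x) = -(1/12)x^3 - (3/4)x

write g with unknown coordinates in the stated basis and equate coefficients in (W − (-4)·I) g = f
solving from the highest basis element down gives g = -(1/12)x^3 - (3/4)x
check: W g = 0
so W g − (-4)·g = -(1/3)x^3 - 3x = f ✓


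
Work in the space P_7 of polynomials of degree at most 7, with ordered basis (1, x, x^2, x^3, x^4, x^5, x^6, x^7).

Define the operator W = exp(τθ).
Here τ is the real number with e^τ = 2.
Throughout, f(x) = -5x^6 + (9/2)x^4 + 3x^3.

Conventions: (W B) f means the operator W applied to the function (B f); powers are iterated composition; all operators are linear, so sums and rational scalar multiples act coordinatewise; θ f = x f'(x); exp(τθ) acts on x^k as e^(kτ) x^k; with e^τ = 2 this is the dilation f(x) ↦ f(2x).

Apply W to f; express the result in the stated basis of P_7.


the image equals g(x) = -320x^6 + 72x^4 + 24x^3

exp(τθ) x^k = e^(kτ) x^k; with e^τ = 2 this sends x^k to 2^k x^k
x^3 ↦ 8 x^3
x^4 ↦ 16 x^4
x^6 ↦ 64 x^6
applying this coordinatewise to f: exp(τθ) f = -320x^6 + 72x^4 + 24x^3


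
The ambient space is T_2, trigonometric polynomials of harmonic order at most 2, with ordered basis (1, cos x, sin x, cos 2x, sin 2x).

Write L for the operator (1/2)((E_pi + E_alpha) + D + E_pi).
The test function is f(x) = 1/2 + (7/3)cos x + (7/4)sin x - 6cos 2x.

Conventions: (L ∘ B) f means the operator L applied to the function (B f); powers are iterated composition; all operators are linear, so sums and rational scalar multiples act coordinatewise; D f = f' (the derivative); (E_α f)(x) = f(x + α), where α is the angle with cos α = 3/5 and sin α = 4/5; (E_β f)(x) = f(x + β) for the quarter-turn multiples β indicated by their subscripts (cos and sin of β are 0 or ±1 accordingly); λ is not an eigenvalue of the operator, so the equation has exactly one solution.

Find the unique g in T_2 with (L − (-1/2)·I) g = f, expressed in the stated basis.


write g with unknown coordinates in the stated basis and equate coefficients in (L − (-1/2)·I) g = f
solving from the highest basis element down gives g = 1/4 - (245/102)cos x + (35/17)sin x - (204/101)cos 2x - (222/101)sin 2x
check: L g = 3/8 + (721/204)cos x + (49/68)sin x - (504/101)cos 2x + (111/101)sin 2x
so L g − (-1/2)·g = 1/2 + (7/3)cos x + (7/4)sin x - 6cos 2x = f ✓

the image equals g(x) = 1/4 - (245/102)cos x + (35/17)sin x - (204/101)cos 2x - (222/101)sin 2x


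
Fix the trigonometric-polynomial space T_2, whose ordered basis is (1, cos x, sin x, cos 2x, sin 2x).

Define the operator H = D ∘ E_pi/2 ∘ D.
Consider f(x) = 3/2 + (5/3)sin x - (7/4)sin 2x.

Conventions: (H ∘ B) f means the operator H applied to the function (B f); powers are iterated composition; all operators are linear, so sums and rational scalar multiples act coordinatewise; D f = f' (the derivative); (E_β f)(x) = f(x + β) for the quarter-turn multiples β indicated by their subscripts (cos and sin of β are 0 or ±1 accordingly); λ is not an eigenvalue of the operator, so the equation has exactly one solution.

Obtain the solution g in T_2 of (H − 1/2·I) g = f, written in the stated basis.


the image equals g(x) = -3 + (4/3)cos x - (2/3)sin x - (1/2)sin 2x

write g with unknown coordinates in the stated basis and equate coefficients in (H − 1/2·I) g = f
solving from the highest basis element down gives g = -3 + (4/3)cos x - (2/3)sin x - (1/2)sin 2x
check: H g = (2/3)cos x + (4/3)sin x - 2sin 2x
so H g − 1/2·g = 3/2 + (5/3)sin x - (7/4)sin 2x = f ✓


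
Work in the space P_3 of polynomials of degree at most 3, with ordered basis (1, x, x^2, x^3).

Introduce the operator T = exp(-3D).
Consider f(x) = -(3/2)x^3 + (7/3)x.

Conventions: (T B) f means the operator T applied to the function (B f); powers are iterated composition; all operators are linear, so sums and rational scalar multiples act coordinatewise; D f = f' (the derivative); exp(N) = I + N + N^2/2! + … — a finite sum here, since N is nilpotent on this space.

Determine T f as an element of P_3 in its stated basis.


g(x) = -(3/2)x^3 + (27/2)x^2 - (229/6)x + 67/2

order-1 term: (27/2)x^2 - 7
order-2 term: -(81/2)x
order-3 term: 81/2
the series for exp(-3D) f terminates at order 3
exp(-3D) f = -(3/2)x^3 + (27/2)x^2 - (229/6)x + 67/2


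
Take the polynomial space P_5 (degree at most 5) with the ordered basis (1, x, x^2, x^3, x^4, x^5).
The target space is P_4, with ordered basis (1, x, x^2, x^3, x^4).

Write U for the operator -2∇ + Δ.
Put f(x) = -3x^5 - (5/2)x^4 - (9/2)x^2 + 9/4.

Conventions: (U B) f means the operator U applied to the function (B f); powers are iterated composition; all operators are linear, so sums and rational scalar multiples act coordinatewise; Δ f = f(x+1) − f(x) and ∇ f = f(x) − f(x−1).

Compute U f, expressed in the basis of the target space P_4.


the result is g(x) = 15x^4 - 80x^3 - 15x^2 - 26x - 18

∇ f = -15x^4 + 20x^3 - 15x^2 - 4x + 4
(-2∇) f = 30x^4 - 40x^3 + 30x^2 + 8x - 8
Δ f = -15x^4 - 40x^3 - 45x^2 - 34x - 10
(-2∇ + Δ) f = 15x^4 - 80x^3 - 15x^2 - 26x - 18


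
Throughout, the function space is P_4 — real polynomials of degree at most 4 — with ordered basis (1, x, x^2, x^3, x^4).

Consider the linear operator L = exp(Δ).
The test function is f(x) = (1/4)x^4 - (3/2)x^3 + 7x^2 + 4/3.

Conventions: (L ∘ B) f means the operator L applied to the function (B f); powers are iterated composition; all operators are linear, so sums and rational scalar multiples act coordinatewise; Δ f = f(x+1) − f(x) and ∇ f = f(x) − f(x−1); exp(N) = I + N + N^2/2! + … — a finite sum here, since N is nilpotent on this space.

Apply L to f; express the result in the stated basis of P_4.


order-1 term: x^3 - 3x^2 + (21/2)x + 23/4
order-2 term: (3/2)x^2 - (3/2)x + 17/4
order-3 term: x
order-4 term: 1/4
the series for exp(Δ) f terminates at order 4
exp(Δ) f = (1/4)x^4 - (1/2)x^3 + (11/2)x^2 + 10x + 139/12

the image equals g(x) = (1/4)x^4 - (1/2)x^3 + (11/2)x^2 + 10x + 139/12


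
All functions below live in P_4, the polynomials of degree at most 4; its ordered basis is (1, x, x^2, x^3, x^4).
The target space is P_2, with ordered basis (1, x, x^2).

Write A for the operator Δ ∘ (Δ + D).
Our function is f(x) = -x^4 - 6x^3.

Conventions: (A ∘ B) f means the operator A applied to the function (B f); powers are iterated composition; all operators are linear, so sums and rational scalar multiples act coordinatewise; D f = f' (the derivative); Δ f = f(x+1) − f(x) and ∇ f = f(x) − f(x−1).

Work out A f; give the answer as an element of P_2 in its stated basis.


the image equals g(x) = -24x^2 - 108x - 72

Δ f = -4x^3 - 24x^2 - 22x - 7
D f = -4x^3 - 18x^2
(Δ + D) f = -8x^3 - 42x^2 - 22x - 7
Δ (Δ + D) f = -24x^2 - 108x - 72
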